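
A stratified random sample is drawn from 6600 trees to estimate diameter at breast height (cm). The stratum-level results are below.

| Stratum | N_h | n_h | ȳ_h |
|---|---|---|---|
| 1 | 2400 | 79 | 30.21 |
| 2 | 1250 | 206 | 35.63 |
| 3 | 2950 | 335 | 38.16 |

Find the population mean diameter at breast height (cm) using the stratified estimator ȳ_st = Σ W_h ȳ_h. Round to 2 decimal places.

N = Σ N_h = 6600. Stratum weights W_h = N_h/N.
ȳ_st = (2400·30.21 + 1250·35.63 + 2950·38.16) / 6600 = 34.7899

ȳ_st ≈ 34.79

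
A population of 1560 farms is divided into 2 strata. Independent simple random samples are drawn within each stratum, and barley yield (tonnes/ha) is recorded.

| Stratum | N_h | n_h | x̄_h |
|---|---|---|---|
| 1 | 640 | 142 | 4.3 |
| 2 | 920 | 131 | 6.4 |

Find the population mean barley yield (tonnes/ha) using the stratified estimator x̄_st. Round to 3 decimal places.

x̄_st ≈ 5.538

N = Σ N_h = 1560. Stratum weights W_h = N_h/N.
x̄_st = (640·4.3 + 920·6.4) / 1560 = 5.53846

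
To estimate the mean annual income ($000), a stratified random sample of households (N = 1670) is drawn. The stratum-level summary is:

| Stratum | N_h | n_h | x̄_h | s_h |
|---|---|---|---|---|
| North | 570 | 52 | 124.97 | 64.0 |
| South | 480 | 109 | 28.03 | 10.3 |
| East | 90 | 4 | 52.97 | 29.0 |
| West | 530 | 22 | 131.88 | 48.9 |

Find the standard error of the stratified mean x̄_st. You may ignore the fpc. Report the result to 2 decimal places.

V̂(x̄_st) = Σ W_h² s_h²/n_h, with W_h = N_h/N and N = 1670:
  stratum North: (570/1670)²·64.0²/52 = 9.17642
  stratum South: (480/1670)²·10.3²/109 = 0.0804077
  stratum East: (90/1670)²·29.0²/4 = 0.610644
  stratum West: (530/1670)²·48.9²/22 = 10.9475
V̂(x̄_st) = 20.8149
SE(x̄_st) = √20.8149 = 4.56234

SE(x̄_st) ≈ 4.56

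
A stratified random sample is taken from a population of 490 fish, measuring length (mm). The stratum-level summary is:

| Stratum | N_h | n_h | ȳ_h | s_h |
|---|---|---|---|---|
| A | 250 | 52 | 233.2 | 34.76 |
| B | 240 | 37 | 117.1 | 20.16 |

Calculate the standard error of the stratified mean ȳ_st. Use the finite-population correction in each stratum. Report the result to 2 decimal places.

V̂(ȳ_st) = Σ W_h² (1 − n_h/N_h) s_h²/n_h, with W_h = N_h/N and N = 490:
  stratum A: (250/490)²·(1 − 52/250)·34.76²/52 = 4.79037
  stratum B: (240/490)²·(1 − 37/240)·20.16²/37 = 2.22892
V̂(ȳ_st) = 7.01929
SE(ȳ_st) = √7.01929 = 2.64939

SE(ȳ_st) ≈ 2.65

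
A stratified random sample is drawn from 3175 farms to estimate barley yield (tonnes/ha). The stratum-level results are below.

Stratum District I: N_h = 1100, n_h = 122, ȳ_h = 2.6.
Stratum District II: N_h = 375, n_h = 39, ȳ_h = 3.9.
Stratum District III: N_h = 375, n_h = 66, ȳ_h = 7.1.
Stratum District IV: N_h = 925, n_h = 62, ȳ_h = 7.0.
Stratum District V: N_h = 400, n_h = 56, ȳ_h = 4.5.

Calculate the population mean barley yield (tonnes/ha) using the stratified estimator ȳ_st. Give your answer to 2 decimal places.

N = Σ N_h = 3175. Stratum weights W_h = N_h/N.
ȳ_st = (1100·2.6 + 375·3.9 + 375·7.1 + 925·7.0 + 400·4.5) / 3175 = 4.8063

ȳ_st ≈ 4.81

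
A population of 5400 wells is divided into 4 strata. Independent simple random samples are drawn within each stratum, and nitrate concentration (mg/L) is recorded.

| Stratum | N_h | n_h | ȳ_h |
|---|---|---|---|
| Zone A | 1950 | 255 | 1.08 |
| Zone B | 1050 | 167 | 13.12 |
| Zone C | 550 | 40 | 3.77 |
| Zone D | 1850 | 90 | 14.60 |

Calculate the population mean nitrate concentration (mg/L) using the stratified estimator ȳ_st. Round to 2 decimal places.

ȳ_st ≈ 8.33

N = Σ N_h = 5400. Stratum weights W_h = N_h/N.
ȳ_st = (1950·1.08 + 1050·13.12 + 550·3.77 + 1850·14.60) / 5400 = 8.3269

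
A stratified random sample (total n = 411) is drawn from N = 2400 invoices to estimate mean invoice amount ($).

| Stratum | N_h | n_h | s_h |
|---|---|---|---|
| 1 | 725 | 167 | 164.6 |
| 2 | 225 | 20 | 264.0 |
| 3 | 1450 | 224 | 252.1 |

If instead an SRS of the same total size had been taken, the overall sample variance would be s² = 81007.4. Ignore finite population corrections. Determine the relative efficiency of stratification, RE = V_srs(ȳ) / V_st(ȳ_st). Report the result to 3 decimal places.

RE ≈ 1.323

V̂(ȳ_st) = Σ W_h² s_h²/n_h, with W_h = N_h/N and N = 2400:
  stratum 1: (725/2400)²·164.6²/167 = 14.8046
  stratum 2: (225/2400)²·264.0²/20 = 30.6281
  stratum 3: (1450/2400)²·252.1²/224 = 103.565
V_st = 148.997
V_srs = s²/n = 81007.4/411 = 197.098
Relative efficiency = V_srs / V_st = 197.098/148.997 = 1.3228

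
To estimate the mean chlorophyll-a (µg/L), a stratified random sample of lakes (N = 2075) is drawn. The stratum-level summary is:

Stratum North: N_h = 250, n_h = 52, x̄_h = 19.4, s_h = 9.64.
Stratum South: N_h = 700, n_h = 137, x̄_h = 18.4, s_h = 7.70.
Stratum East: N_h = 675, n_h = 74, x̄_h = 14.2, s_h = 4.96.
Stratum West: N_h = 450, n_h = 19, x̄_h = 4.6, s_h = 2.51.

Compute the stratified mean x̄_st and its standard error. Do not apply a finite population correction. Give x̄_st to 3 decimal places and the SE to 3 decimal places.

x̄_st ≈ 14.161, SE ≈ 0.355

x̄_st = Σ W_h x̄_h = (250·19.4 + 700·18.4 + 675·14.2 + 450·4.6)/2075 = 14.16145
V̂(x̄_st) = Σ W_h² s_h²/n_h, with W_h = N_h/N and N = 2075:
  stratum North: (250/2075)²·9.64²/52 = 0.0259415
  stratum South: (700/2075)²·7.70²/137 = 0.0492516
  stratum East: (675/2075)²·4.96²/74 = 0.0351806
  stratum West: (450/2075)²·2.51²/19 = 0.0155949
V̂(x̄_st) = 0.125969
SE(x̄_st) = √0.125969 = 0.354921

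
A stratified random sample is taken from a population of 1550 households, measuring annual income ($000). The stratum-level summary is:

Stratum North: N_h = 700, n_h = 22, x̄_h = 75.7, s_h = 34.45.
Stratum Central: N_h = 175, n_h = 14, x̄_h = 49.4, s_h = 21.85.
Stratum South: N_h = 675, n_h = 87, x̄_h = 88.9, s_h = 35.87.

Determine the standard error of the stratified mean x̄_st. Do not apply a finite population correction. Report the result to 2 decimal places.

V̂(x̄_st) = Σ W_h² s_h²/n_h, with W_h = N_h/N and N = 1550:
  stratum North: (700/1550)²·34.45²/22 = 11.0024
  stratum Central: (175/1550)²·21.85²/14 = 0.434698
  stratum South: (675/1550)²·35.87²/87 = 2.80471
V̂(x̄_st) = 14.2418
SE(x̄_st) = √14.2418 = 3.77384

SE(x̄_st) ≈ 3.77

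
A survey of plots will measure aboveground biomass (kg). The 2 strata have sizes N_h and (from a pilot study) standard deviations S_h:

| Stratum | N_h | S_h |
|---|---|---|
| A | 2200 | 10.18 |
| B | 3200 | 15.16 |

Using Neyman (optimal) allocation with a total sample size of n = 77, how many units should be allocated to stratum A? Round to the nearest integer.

Neyman allocation: n_h = n · N_h S_h / Σ N_i S_i, with n = 77.
  stratum A: N_h·S_h = 2200·10.18 = 22396.00
  stratum B: N_h·S_h = 3200·15.16 = 48512.00
Σ N_h S_h = 70908.00
n for stratum A = 77·22396.00/70908.00 = 24.320 → 24

24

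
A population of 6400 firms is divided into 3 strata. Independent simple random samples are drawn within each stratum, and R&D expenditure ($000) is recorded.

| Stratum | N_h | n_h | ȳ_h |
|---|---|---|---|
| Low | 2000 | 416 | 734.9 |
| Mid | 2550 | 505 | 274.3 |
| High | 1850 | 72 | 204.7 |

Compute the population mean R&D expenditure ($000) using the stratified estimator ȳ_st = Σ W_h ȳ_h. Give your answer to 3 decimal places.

ȳ_st ≈ 398.119

N = Σ N_h = 6400. Stratum weights W_h = N_h/N.
ȳ_st = (2000·734.9 + 2550·274.3 + 1850·204.7) / 6400 = 398.11875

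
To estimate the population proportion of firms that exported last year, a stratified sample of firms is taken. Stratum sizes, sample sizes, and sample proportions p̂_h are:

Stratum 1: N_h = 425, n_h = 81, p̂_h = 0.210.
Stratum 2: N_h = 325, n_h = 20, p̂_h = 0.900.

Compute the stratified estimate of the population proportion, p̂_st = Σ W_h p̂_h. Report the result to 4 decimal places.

p̂_st ≈ 0.5090

N = 750; stratum weights W_h = N_h/N.
p̂_st = Σ W_h p̂_h = (425·0.210 + 325·0.900)/750 = 0.50900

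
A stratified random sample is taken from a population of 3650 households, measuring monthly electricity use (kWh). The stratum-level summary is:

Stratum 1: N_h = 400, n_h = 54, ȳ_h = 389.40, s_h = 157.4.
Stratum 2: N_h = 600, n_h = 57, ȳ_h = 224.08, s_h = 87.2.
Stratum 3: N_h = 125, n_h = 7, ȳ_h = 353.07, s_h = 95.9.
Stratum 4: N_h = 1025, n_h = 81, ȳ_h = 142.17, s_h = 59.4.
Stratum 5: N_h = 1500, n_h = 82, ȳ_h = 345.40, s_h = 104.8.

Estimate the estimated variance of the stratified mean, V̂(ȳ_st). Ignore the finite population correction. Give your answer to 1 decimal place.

V̂(ȳ_st) ≈ 36.7

V̂(ȳ_st) = Σ W_h² s_h²/n_h, with W_h = N_h/N and N = 3650:
  stratum 1: (400/3650)²·157.4²/54 = 5.50998
  stratum 2: (600/3650)²·87.2²/57 = 3.60475
  stratum 3: (125/3650)²·95.9²/7 = 1.5409
  stratum 4: (1025/3650)²·59.4²/81 = 3.43518
  stratum 5: (1500/3650)²·104.8²/82 = 22.6207
V̂(ȳ_st) = 36.7115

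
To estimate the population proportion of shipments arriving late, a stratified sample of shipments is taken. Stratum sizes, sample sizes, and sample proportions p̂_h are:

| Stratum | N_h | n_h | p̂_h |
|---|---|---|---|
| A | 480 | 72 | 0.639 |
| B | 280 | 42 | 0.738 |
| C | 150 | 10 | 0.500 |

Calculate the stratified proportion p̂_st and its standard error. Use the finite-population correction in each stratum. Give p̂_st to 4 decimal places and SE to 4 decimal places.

p̂_st ≈ 0.6465, SE ≈ 0.0430

N = 910; stratum weights W_h = N_h/N.
p̂_st = Σ W_h p̂_h = (480·0.639 + 280·0.738 + 150·0.500)/910 = 0.64655
V̂(p̂_st) = Σ W_h² (1 − n_h/N_h) p̂_h(1−p̂_h)/(n_h−1):
  stratum A: (480/910)²·(1 − 72/480)·0.639·0.361/71 = 0.000768366
  stratum B: (280/910)²·(1 − 42/280)·0.738·0.262/41 = 0.000379512
  stratum C: (150/910)²·(1 − 10/150)·0.500·0.500/9 = 0.000704424
V̂(p̂_st) = 0.0018523; SE = √V̂ = 0.0430384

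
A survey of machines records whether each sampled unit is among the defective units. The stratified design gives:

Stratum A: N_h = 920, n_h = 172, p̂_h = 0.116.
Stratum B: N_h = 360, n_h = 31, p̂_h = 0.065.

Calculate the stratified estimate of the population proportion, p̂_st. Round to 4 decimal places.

N = 1280; stratum weights W_h = N_h/N.
p̂_st = Σ W_h p̂_h = (920·0.116 + 360·0.065)/1280 = 0.10166

p̂_st ≈ 0.1017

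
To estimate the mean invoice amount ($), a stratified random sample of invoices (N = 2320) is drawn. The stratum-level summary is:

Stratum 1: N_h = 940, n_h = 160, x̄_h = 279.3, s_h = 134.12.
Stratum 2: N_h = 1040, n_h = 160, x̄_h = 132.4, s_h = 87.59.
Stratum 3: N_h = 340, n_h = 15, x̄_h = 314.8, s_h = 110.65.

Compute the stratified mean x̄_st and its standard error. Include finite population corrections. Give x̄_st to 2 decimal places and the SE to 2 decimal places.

x̄_st ≈ 218.65, SE ≈ 6.34

x̄_st = Σ W_h x̄_h = (940·279.3 + 1040·132.4 + 340·314.8)/2320 = 218.65086
V̂(x̄_st) = Σ W_h² (1 − n_h/N_h) s_h²/n_h, with W_h = N_h/N and N = 2320:
  stratum 1: (940/2320)²·(1 − 160/940)·134.12²/160 = 15.3149
  stratum 2: (1040/2320)²·(1 − 160/1040)·87.59²/160 = 8.15322
  stratum 3: (340/2320)²·(1 − 15/340)·110.65²/15 = 16.7571
V̂(x̄_st) = 40.2252
SE(x̄_st) = √40.2252 = 6.34233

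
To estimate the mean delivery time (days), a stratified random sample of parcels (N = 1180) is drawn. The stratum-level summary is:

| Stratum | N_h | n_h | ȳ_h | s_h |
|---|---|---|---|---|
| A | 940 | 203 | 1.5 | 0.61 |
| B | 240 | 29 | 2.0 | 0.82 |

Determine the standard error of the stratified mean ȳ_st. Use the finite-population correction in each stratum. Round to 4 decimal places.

V̂(ȳ_st) = Σ W_h² (1 − n_h/N_h) s_h²/n_h, with W_h = N_h/N and N = 1180:
  stratum A: (940/1180)²·(1 − 203/940)·0.61²/203 = 0.000912
  stratum B: (240/1180)²·(1 − 29/240)·0.82²/29 = 0.000843256
V̂(ȳ_st) = 0.00175526
SE(ȳ_st) = √0.00175526 = 0.0418958

SE(ȳ_st) ≈ 0.0419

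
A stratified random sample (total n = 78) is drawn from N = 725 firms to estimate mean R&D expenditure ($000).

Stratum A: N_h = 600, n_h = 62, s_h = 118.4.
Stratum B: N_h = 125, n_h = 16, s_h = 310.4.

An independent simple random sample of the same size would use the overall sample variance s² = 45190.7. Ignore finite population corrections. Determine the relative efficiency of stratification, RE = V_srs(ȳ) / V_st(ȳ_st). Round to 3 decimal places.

RE ≈ 1.735

V̂(ȳ_st) = Σ W_h² s_h²/n_h, with W_h = N_h/N and N = 725:
  stratum A: (600/725)²·118.4²/62 = 154.86
  stratum B: (125/725)²·310.4²/16 = 179.006
V_st = 333.866
V_srs = s²/n = 45190.7/78 = 579.368
Relative efficiency = V_srs / V_st = 579.368/333.866 = 1.7353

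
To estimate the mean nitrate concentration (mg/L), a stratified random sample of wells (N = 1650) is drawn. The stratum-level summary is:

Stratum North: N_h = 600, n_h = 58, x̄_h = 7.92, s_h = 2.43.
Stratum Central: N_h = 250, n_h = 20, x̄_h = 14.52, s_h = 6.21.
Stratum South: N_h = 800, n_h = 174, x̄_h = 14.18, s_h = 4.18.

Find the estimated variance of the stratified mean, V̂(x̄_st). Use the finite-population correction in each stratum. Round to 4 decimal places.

V̂(x̄_st) = Σ W_h² (1 − n_h/N_h) s_h²/n_h, with W_h = N_h/N and N = 1650:
  stratum North: (600/1650)²·(1 − 58/600)·2.43²/58 = 0.0121609
  stratum Central: (250/1650)²·(1 − 20/250)·6.21²/20 = 0.0407243
  stratum South: (800/1650)²·(1 − 174/800)·4.18²/174 = 0.0184714
V̂(x̄_st) = 0.0713566

V̂(x̄_st) ≈ 0.0714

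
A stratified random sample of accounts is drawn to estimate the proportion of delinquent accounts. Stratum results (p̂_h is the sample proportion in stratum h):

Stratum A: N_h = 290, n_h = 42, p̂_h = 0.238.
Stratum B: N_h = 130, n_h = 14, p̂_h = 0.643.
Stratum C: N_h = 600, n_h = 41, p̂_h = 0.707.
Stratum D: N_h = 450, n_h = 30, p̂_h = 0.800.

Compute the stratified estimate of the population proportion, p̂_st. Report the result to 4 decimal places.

N = 1470; stratum weights W_h = N_h/N.
p̂_st = Σ W_h p̂_h = (290·0.238 + 130·0.643 + 600·0.707 + 450·0.800)/1470 = 0.63729

p̂_st ≈ 0.6373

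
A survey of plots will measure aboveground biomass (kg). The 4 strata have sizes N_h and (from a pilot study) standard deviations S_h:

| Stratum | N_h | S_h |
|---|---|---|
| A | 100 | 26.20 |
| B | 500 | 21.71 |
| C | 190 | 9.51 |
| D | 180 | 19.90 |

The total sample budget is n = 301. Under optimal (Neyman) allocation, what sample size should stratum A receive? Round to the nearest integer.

Neyman allocation: n_h = n · N_h S_h / Σ N_i S_i, with n = 301.
  stratum A: N_h·S_h = 100·26.20 = 2620.00
  stratum B: N_h·S_h = 500·21.71 = 10855.00
  stratum C: N_h·S_h = 190·9.51 = 1806.90
  stratum D: N_h·S_h = 180·19.90 = 3582.00
Σ N_h S_h = 18863.90
n for stratum A = 301·2620.00/18863.90 = 41.806 → 42

42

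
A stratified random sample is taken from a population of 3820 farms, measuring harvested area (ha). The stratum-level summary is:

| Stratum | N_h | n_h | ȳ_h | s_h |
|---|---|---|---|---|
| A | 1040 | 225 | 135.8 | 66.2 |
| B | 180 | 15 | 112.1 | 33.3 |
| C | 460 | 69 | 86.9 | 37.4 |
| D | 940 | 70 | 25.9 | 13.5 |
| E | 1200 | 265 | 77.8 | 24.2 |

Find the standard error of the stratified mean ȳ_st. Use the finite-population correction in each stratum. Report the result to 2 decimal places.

V̂(ȳ_st) = Σ W_h² (1 − n_h/N_h) s_h²/n_h, with W_h = N_h/N and N = 3820:
  stratum A: (1040/3820)²·(1 − 225/1040)·66.2²/225 = 1.13135
  stratum B: (180/3820)²·(1 − 15/180)·33.3²/15 = 0.150462
  stratum C: (460/3820)²·(1 − 69/460)·37.4²/69 = 0.249863
  stratum D: (940/3820)²·(1 − 70/940)·13.5²/70 = 0.145912
  stratum E: (1200/3820)²·(1 − 265/1200)·24.2²/265 = 0.169923
V̂(ȳ_st) = 1.84751
SE(ȳ_st) = √1.84751 = 1.35923

SE(ȳ_st) ≈ 1.36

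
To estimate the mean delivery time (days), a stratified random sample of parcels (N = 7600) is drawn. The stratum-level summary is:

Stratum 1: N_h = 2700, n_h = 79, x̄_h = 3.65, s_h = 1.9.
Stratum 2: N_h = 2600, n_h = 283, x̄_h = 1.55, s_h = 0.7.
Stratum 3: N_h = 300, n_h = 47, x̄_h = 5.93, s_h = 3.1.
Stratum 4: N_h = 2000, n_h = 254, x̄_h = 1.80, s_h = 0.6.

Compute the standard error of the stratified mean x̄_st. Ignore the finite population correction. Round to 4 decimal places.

SE(x̄_st) ≈ 0.0799

V̂(x̄_st) = Σ W_h² s_h²/n_h, with W_h = N_h/N and N = 7600:
  stratum 1: (2700/7600)²·1.9²/79 = 0.00576741
  stratum 2: (2600/7600)²·0.7²/283 = 0.000202642
  stratum 3: (300/7600)²·3.1²/47 = 0.000318596
  stratum 4: (2000/7600)²·0.6²/254 = 9.81526e-05
V̂(x̄_st) = 0.0063868
SE(x̄_st) = √0.0063868 = 0.0799174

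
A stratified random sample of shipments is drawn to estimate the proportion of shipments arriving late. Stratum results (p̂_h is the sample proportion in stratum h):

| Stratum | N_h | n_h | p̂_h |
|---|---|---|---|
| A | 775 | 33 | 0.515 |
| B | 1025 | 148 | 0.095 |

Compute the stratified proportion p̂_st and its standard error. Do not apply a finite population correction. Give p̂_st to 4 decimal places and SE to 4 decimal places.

N = 1800; stratum weights W_h = N_h/N.
p̂_st = Σ W_h p̂_h = (775·0.515 + 1025·0.095)/1800 = 0.27583
V̂(p̂_st) = Σ W_h² p̂_h(1−p̂_h)/(n_h−1):
  stratum A: (775/1800)²·0.515·0.485/32 = 0.00144696
  stratum B: (1025/1800)²·0.095·0.905/147 = 0.000189652
V̂(p̂_st) = 0.00163661; SE = √V̂ = 0.0404551

p̂_st ≈ 0.2758, SE ≈ 0.0405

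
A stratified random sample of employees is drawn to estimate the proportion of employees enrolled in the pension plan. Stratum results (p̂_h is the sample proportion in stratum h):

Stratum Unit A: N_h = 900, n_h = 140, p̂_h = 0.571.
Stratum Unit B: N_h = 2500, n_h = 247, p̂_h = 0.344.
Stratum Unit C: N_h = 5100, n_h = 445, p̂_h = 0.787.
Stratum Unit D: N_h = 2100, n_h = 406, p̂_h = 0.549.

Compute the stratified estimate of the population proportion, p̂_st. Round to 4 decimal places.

N = 10600; stratum weights W_h = N_h/N.
p̂_st = Σ W_h p̂_h = (900·0.571 + 2500·0.344 + 5100·0.787 + 2100·0.549)/10600 = 0.61703

p̂_st ≈ 0.6170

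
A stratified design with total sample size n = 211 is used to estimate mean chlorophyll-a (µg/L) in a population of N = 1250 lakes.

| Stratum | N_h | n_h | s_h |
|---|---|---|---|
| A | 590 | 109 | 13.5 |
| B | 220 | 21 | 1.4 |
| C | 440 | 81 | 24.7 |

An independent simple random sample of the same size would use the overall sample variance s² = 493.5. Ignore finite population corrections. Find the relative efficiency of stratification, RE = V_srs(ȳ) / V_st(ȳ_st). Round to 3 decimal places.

V̂(ȳ_st) = Σ W_h² s_h²/n_h, with W_h = N_h/N and N = 1250:
  stratum A: (590/1250)²·13.5²/109 = 0.372499
  stratum B: (220/1250)²·1.4²/21 = 0.00289109
  stratum C: (440/1250)²·24.7²/81 = 0.933242
V_st = 1.30863
V_srs = s²/n = 493.5/211 = 2.33886
Relative efficiency = V_srs / V_st = 2.33886/1.30863 = 1.7873

RE ≈ 1.787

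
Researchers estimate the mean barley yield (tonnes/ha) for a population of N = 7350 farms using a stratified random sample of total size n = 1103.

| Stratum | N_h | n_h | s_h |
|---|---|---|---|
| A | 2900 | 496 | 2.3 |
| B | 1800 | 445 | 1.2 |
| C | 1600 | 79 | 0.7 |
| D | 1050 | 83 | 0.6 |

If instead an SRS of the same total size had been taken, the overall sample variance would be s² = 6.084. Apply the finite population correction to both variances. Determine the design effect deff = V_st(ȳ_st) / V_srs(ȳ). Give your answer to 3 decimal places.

deff ≈ 0.402

V̂(ȳ_st) = Σ W_h² (1 − n_h/N_h) s_h²/n_h, with W_h = N_h/N and N = 7350:
  stratum A: (2900/7350)²·(1 − 496/2900)·2.3²/496 = 0.00137636
  stratum B: (1800/7350)²·(1 − 445/1800)·1.2²/445 = 0.000146096
  stratum C: (1600/7350)²·(1 − 79/1600)·0.7²/79 = 0.000279411
  stratum D: (1050/7350)²·(1 − 83/1050)·0.6²/83 = 8.15203e-05
V_st = 0.00188339
V_srs = (1 − 1103/7350)·6.084/1103 = 0.00468811
deff = V_st / V_srs = 0.00188339/0.00468811 = 0.4017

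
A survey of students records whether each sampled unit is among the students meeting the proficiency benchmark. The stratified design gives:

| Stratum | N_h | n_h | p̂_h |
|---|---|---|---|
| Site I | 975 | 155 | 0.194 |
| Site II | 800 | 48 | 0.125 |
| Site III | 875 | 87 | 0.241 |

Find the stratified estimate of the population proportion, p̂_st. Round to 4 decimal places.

p̂_st ≈ 0.1887

N = 2650; stratum weights W_h = N_h/N.
p̂_st = Σ W_h p̂_h = (975·0.194 + 800·0.125 + 875·0.241)/2650 = 0.18869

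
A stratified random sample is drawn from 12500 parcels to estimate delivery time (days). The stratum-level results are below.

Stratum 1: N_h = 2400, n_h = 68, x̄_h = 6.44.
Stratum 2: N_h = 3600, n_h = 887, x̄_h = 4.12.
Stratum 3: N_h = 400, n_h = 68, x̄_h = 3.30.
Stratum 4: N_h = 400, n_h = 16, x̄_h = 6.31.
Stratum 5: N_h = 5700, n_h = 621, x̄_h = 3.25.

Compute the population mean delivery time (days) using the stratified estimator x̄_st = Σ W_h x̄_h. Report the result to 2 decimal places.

N = Σ N_h = 12500. Stratum weights W_h = N_h/N.
x̄_st = (2400·6.44 + 3600·4.12 + 400·3.30 + 400·6.31 + 5700·3.25) / 12500 = 4.2126

x̄_st ≈ 4.21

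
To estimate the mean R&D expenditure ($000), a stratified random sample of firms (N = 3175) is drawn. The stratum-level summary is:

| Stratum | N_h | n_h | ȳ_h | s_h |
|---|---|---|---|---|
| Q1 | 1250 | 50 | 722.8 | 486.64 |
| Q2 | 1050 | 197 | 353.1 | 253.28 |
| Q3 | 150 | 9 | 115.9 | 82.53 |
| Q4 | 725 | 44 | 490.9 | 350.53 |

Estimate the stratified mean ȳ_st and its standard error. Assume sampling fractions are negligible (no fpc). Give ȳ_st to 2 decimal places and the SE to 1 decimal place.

ȳ_st ≈ 518.91, SE ≈ 30.3

ȳ_st = Σ W_h ȳ_h = (1250·722.8 + 1050·353.1 + 150·115.9 + 725·490.9)/3175 = 518.91102
V̂(ȳ_st) = Σ W_h² s_h²/n_h, with W_h = N_h/N and N = 3175:
  stratum Q1: (1250/3175)²·486.64²/50 = 734.139
  stratum Q2: (1050/3175)²·253.28²/197 = 35.6145
  stratum Q3: (150/3175)²·82.53²/9 = 1.68918
  stratum Q4: (725/3175)²·350.53²/44 = 145.608
V̂(ȳ_st) = 917.051
SE(ȳ_st) = √917.051 = 30.2828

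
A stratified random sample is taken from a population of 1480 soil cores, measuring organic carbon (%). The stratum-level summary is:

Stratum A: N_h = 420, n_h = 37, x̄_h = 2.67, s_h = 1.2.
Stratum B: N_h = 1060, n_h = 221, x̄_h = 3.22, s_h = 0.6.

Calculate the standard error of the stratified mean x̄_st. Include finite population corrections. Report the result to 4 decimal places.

V̂(x̄_st) = Σ W_h² (1 − n_h/N_h) s_h²/n_h, with W_h = N_h/N and N = 1480:
  stratum A: (420/1480)²·(1 − 37/420)·1.2²/37 = 0.00285815
  stratum B: (1060/1480)²·(1 − 221/1060)·0.6²/221 = 0.000661385
V̂(x̄_st) = 0.00351954
SE(x̄_st) = √0.00351954 = 0.0593257

SE(x̄_st) ≈ 0.0593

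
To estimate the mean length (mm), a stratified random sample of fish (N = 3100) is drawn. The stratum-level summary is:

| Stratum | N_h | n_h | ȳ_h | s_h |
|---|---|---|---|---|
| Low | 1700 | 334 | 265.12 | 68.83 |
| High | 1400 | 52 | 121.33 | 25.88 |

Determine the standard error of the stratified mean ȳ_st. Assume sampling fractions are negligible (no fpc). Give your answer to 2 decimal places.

SE(ȳ_st) ≈ 2.63

V̂(ȳ_st) = Σ W_h² s_h²/n_h, with W_h = N_h/N and N = 3100:
  stratum Low: (1700/3100)²·68.83²/334 = 4.26563
  stratum High: (1400/3100)²·25.88²/52 = 2.62699
V̂(ȳ_st) = 6.89262
SE(ȳ_st) = √6.89262 = 2.62538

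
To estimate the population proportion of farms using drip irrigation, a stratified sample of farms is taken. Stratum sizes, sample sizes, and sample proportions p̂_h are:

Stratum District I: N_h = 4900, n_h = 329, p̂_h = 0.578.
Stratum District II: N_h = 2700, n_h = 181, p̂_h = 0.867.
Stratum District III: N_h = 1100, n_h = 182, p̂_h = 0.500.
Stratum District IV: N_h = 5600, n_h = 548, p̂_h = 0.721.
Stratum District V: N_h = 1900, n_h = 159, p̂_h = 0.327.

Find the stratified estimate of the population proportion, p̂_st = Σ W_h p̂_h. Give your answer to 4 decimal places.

p̂_st ≈ 0.6409

N = 16200; stratum weights W_h = N_h/N.
p̂_st = Σ W_h p̂_h = (4900·0.578 + 2700·0.867 + 1100·0.500 + 5600·0.721 + 1900·0.327)/16200 = 0.64086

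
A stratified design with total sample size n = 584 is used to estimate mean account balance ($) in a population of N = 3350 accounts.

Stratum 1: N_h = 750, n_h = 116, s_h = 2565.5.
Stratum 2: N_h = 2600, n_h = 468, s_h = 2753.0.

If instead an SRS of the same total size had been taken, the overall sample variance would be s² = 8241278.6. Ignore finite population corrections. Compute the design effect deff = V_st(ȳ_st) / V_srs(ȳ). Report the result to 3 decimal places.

V̂(ȳ_st) = Σ W_h² s_h²/n_h, with W_h = N_h/N and N = 3350:
  stratum 1: (750/3350)²·2565.5²/116 = 2843.93
  stratum 2: (2600/3350)²·2753.0²/468 = 9754.92
V_st = 12598.8
V_srs = s²/n = 8241278.6/584 = 14111.8
deff = V_st / V_srs = 12598.8/14111.8 = 0.8928

deff ≈ 0.893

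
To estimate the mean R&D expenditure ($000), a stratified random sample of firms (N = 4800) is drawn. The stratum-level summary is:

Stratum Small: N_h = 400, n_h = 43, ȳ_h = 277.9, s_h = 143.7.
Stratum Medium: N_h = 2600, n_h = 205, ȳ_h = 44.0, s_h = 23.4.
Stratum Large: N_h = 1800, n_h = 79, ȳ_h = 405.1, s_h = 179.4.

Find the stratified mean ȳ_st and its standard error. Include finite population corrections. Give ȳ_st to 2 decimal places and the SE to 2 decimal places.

ȳ_st = Σ W_h ȳ_h = (400·277.9 + 2600·44.0 + 1800·405.1)/4800 = 198.90417
V̂(ȳ_st) = Σ W_h² (1 − n_h/N_h) s_h²/n_h, with W_h = N_h/N and N = 4800:
  stratum Small: (400/4800)²·(1 − 43/400)·143.7²/43 = 2.9764
  stratum Medium: (2600/4800)²·(1 − 205/2600)·23.4²/205 = 0.721895
  stratum Large: (1800/4800)²·(1 − 79/1800)·179.4²/79 = 54.7758
V̂(ȳ_st) = 58.4741
SE(ȳ_st) = √58.4741 = 7.64684

ȳ_st ≈ 198.90, SE ≈ 7.65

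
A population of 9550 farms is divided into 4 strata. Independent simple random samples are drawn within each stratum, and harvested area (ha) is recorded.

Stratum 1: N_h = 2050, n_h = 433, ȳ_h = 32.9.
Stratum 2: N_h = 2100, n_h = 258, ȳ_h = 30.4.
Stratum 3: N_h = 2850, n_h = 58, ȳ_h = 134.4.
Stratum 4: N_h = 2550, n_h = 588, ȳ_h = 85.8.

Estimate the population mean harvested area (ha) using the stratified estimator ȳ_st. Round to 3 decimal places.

N = Σ N_h = 9550. Stratum weights W_h = N_h/N.
ȳ_st = (2050·32.9 + 2100·30.4 + 2850·134.4 + 2550·85.8) / 9550 = 76.76597

ȳ_st ≈ 76.766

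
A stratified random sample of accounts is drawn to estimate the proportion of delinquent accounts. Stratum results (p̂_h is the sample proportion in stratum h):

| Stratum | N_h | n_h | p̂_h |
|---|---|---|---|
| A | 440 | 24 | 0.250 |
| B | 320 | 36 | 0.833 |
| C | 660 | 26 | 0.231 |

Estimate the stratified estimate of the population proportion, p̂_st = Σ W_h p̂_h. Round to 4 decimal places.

N = 1420; stratum weights W_h = N_h/N.
p̂_st = Σ W_h p̂_h = (440·0.250 + 320·0.833 + 660·0.231)/1420 = 0.37255

p̂_st ≈ 0.3725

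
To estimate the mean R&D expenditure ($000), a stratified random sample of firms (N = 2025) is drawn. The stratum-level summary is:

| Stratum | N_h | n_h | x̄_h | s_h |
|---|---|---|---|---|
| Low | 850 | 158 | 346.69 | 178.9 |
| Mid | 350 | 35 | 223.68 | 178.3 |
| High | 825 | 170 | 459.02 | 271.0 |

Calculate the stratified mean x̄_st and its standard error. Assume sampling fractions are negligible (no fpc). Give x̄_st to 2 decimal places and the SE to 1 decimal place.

x̄_st ≈ 371.19, SE ≈ 11.6

x̄_st = Σ W_h x̄_h = (850·346.69 + 350·223.68 + 825·459.02)/2025 = 371.19309
V̂(x̄_st) = Σ W_h² s_h²/n_h, with W_h = N_h/N and N = 2025:
  stratum Low: (850/2025)²·178.9²/158 = 35.6904
  stratum Mid: (350/2025)²·178.3²/35 = 27.1344
  stratum High: (825/2025)²·271.0²/170 = 71.7047
V̂(x̄_st) = 134.53
SE(x̄_st) = √134.53 = 11.5987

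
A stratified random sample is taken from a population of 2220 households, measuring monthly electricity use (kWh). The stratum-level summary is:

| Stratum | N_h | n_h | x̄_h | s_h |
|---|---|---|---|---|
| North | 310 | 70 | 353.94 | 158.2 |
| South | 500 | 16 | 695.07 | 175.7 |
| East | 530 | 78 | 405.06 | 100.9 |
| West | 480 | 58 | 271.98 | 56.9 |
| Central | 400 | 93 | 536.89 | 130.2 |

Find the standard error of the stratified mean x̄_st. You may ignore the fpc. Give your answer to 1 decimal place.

V̂(x̄_st) = Σ W_h² s_h²/n_h, with W_h = N_h/N and N = 2220:
  stratum North: (310/2220)²·158.2²/70 = 6.9716
  stratum South: (500/2220)²·175.7²/16 = 97.8718
  stratum East: (530/2220)²·100.9²/78 = 7.43932
  stratum West: (480/2220)²·56.9²/58 = 2.60959
  stratum Central: (400/2220)²·130.2²/93 = 5.9177
V̂(x̄_st) = 120.81
SE(x̄_st) = √120.81 = 10.9914

SE(x̄_st) ≈ 11.0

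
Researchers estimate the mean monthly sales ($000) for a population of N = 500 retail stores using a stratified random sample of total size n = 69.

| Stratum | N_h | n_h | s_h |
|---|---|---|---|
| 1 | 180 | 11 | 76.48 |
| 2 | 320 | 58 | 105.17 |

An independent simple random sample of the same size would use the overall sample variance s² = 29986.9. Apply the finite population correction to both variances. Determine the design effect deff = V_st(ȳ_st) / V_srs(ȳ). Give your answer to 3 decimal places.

V̂(ȳ_st) = Σ W_h² (1 − n_h/N_h) s_h²/n_h, with W_h = N_h/N and N = 500:
  stratum 1: (180/500)²·(1 − 11/180)·76.48²/11 = 64.7027
  stratum 2: (320/500)²·(1 − 58/320)·105.17²/58 = 63.9539
V_st = 128.657
V_srs = (1 − 69/500)·29986.9/69 = 374.619
deff = V_st / V_srs = 128.657/374.619 = 0.3434

deff ≈ 0.343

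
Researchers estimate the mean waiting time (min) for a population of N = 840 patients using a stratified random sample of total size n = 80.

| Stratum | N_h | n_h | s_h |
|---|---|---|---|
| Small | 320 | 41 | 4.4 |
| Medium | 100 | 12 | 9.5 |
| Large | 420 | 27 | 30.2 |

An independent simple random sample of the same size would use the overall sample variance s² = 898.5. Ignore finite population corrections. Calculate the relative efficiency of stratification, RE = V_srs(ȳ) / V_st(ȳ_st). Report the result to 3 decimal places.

V̂(ȳ_st) = Σ W_h² s_h²/n_h, with W_h = N_h/N and N = 840:
  stratum Small: (320/840)²·4.4²/41 = 0.0685272
  stratum Medium: (100/840)²·9.5²/12 = 0.106588
  stratum Large: (420/840)²·30.2²/27 = 8.44481
V_st = 8.61993
V_srs = s²/n = 898.5/80 = 11.2312
Relative efficiency = V_srs / V_st = 11.2312/8.61993 = 1.3029

RE ≈ 1.303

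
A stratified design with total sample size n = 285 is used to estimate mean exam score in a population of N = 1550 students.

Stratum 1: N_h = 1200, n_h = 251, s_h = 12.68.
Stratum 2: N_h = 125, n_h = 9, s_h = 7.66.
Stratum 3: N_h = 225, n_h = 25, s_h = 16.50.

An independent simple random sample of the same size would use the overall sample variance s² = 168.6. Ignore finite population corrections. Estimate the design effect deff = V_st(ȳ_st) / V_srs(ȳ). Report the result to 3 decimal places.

deff ≈ 1.109

V̂(ȳ_st) = Σ W_h² s_h²/n_h, with W_h = N_h/N and N = 1550:
  stratum 1: (1200/1550)²·12.68²/251 = 0.38394
  stratum 2: (125/1550)²·7.66²/9 = 0.0424006
  stratum 3: (225/1550)²·16.50²/25 = 0.229472
V_st = 0.655813
V_srs = s²/n = 168.6/285 = 0.591579
deff = V_st / V_srs = 0.655813/0.591579 = 1.1086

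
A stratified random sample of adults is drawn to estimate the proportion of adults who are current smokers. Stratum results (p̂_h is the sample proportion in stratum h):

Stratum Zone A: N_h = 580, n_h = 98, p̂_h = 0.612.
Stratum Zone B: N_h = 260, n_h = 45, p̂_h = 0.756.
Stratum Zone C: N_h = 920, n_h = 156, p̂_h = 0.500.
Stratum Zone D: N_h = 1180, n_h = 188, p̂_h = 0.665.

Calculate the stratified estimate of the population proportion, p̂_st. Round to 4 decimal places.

p̂_st ≈ 0.6110

N = 2940; stratum weights W_h = N_h/N.
p̂_st = Σ W_h p̂_h = (580·0.612 + 260·0.756 + 920·0.500 + 1180·0.665)/2940 = 0.61096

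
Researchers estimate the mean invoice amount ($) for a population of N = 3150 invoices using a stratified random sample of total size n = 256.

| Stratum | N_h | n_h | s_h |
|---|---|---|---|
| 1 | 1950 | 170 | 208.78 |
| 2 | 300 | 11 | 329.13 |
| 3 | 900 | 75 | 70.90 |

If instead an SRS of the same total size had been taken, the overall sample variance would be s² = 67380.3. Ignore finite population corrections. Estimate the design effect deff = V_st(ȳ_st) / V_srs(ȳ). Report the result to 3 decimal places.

deff ≈ 0.733

V̂(ȳ_st) = Σ W_h² s_h²/n_h, with W_h = N_h/N and N = 3150:
  stratum 1: (1950/3150)²·208.78²/170 = 98.26
  stratum 2: (300/3150)²·329.13²/11 = 89.3231
  stratum 3: (900/3150)²·70.90²/75 = 5.47136
V_st = 193.054
V_srs = s²/n = 67380.3/256 = 263.204
deff = V_st / V_srs = 193.054/263.204 = 0.7335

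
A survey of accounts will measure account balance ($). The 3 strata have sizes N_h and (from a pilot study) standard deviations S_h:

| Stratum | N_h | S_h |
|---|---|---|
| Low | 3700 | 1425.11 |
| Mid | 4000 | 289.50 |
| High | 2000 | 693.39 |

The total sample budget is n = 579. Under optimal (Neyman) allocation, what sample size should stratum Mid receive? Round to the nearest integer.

86

Neyman allocation: n_h = n · N_h S_h / Σ N_i S_i, with n = 579.
  stratum Low: N_h·S_h = 3700·1425.11 = 5272907.00
  stratum Mid: N_h·S_h = 4000·289.50 = 1158000.00
  stratum High: N_h·S_h = 2000·693.39 = 1386780.00
Σ N_h S_h = 7817687.00
n for stratum Mid = 579·1158000.00/7817687.00 = 85.765 → 86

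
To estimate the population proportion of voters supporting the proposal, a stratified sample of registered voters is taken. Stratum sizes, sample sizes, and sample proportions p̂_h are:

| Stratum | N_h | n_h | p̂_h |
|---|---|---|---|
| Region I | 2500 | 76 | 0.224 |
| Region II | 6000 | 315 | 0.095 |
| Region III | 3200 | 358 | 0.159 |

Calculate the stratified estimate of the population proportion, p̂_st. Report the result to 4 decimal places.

p̂_st ≈ 0.1401

N = 11700; stratum weights W_h = N_h/N.
p̂_st = Σ W_h p̂_h = (2500·0.224 + 6000·0.095 + 3200·0.159)/11700 = 0.14007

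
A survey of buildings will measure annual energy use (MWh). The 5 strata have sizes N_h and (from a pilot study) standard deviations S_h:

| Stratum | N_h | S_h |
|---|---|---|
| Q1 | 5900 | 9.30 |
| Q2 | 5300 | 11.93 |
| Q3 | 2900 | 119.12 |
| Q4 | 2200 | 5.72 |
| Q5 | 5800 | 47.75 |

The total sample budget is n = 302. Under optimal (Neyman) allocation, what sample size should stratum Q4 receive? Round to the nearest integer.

Neyman allocation: n_h = n · N_h S_h / Σ N_i S_i, with n = 302.
  stratum Q1: N_h·S_h = 5900·9.30 = 54870.00
  stratum Q2: N_h·S_h = 5300·11.93 = 63229.00
  stratum Q3: N_h·S_h = 2900·119.12 = 345448.00
  stratum Q4: N_h·S_h = 2200·5.72 = 12584.00
  stratum Q5: N_h·S_h = 5800·47.75 = 276950.00
Σ N_h S_h = 753081.00
n for stratum Q4 = 302·12584.00/753081.00 = 5.046 → 5

5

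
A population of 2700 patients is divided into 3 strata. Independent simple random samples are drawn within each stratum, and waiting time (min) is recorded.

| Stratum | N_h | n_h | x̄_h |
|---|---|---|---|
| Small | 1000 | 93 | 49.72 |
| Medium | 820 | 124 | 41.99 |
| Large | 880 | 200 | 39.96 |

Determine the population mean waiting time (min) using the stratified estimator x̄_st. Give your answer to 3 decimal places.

N = Σ N_h = 2700. Stratum weights W_h = N_h/N.
x̄_st = (1000·49.72 + 820·41.99 + 880·39.96) / 2700 = 44.19133

x̄_st ≈ 44.191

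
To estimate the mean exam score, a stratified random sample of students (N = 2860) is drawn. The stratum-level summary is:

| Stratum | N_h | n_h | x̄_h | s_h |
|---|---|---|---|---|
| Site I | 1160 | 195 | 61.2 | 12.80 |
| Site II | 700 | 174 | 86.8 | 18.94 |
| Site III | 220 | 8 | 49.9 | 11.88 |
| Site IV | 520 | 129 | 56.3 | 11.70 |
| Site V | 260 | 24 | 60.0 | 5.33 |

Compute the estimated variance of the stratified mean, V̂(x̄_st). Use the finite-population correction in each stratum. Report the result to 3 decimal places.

V̂(x̄_st) ≈ 0.344

V̂(x̄_st) = Σ W_h² (1 − n_h/N_h) s_h²/n_h, with W_h = N_h/N and N = 2860:
  stratum Site I: (1160/2860)²·(1 − 195/1160)·12.80²/195 = 0.114984
  stratum Site II: (700/2860)²·(1 − 174/700)·18.94²/174 = 0.0928031
  stratum Site III: (220/2860)²·(1 − 8/220)·11.88²/8 = 0.100593
  stratum Site IV: (520/2860)²·(1 − 129/520)·11.70²/129 = 0.0263773
  stratum Site V: (260/2860)²·(1 − 24/260)·5.33²/24 = 0.00887966
V̂(x̄_st) = 0.343638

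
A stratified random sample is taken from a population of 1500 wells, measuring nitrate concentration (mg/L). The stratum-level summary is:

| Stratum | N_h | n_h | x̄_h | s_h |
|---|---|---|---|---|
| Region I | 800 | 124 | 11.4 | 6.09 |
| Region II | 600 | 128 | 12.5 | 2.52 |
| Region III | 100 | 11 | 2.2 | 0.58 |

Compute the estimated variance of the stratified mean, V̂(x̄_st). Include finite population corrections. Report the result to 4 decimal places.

V̂(x̄_st) ≈ 0.0783

V̂(x̄_st) = Σ W_h² (1 − n_h/N_h) s_h²/n_h, with W_h = N_h/N and N = 1500:
  stratum Region I: (800/1500)²·(1 − 124/800)·6.09²/124 = 0.0718898
  stratum Region II: (600/1500)²·(1 − 128/600)·2.52²/128 = 0.00624456
  stratum Region III: (100/1500)²·(1 − 11/100)·0.58²/11 = 0.000120968
V̂(x̄_st) = 0.0782553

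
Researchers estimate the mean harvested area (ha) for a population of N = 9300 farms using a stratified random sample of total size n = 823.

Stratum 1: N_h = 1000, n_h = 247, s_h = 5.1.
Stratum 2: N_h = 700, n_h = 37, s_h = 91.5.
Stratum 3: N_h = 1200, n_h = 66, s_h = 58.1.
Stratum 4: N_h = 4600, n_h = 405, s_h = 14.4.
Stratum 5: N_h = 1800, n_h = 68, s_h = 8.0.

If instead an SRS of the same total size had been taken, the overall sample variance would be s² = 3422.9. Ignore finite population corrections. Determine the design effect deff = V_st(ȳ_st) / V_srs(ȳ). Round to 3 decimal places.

deff ≈ 0.552

V̂(ȳ_st) = Σ W_h² s_h²/n_h, with W_h = N_h/N and N = 9300:
  stratum 1: (1000/9300)²·5.1²/247 = 0.00121752
  stratum 2: (700/9300)²·91.5²/37 = 1.28195
  stratum 3: (1200/9300)²·58.1²/66 = 0.85154
  stratum 4: (4600/9300)²·14.4²/405 = 0.125262
  stratum 5: (1800/9300)²·8.0²/68 = 0.0352574
V_st = 2.29523
V_srs = s²/n = 3422.9/823 = 4.15905
deff = V_st / V_srs = 2.29523/4.15905 = 0.5519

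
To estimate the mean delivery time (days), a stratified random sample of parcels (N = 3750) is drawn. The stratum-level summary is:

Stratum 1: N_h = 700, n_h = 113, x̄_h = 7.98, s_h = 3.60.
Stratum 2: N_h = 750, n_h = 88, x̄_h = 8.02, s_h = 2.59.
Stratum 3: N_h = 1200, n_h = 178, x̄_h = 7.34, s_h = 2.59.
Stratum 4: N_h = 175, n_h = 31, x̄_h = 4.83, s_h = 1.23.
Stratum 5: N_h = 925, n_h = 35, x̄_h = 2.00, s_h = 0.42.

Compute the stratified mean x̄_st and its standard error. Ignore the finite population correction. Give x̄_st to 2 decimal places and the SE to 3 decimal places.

x̄_st = Σ W_h x̄_h = (700·7.98 + 750·8.02 + 1200·7.34 + 175·4.83 + 925·2.00)/3750 = 6.16113
V̂(x̄_st) = Σ W_h² s_h²/n_h, with W_h = N_h/N and N = 3750:
  stratum 1: (700/3750)²·3.60²/113 = 0.00399632
  stratum 2: (750/3750)²·2.59²/88 = 0.00304914
  stratum 3: (1200/3750)²·2.59²/178 = 0.00385904
  stratum 4: (175/3750)²·1.23²/31 = 0.000106283
  stratum 5: (925/3750)²·0.42²/35 = 0.000306656
V̂(x̄_st) = 0.0113174
SE(x̄_st) = √0.0113174 = 0.106383

x̄_st ≈ 6.16, SE ≈ 0.106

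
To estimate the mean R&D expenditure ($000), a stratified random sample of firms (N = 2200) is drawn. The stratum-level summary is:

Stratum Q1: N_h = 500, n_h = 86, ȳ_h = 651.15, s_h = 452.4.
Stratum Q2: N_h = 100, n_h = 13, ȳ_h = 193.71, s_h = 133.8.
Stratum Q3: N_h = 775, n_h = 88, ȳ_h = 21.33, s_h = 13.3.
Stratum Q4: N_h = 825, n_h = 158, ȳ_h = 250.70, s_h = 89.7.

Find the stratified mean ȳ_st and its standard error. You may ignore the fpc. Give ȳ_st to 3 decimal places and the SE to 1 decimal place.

ȳ_st = Σ W_h ȳ_h = (500·651.15 + 100·193.71 + 775·21.33 + 825·250.70)/2200 = 258.32011
V̂(ȳ_st) = Σ W_h² s_h²/n_h, with W_h = N_h/N and N = 2200:
  stratum Q1: (500/2200)²·452.4²/86 = 122.925
  stratum Q2: (100/2200)²·133.8²/13 = 2.84527
  stratum Q3: (775/2200)²·13.3²/88 = 0.249447
  stratum Q4: (825/2200)²·89.7²/158 = 7.16127
V̂(ȳ_st) = 133.181
SE(ȳ_st) = √133.181 = 11.5404

ȳ_st ≈ 258.320, SE ≈ 11.5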